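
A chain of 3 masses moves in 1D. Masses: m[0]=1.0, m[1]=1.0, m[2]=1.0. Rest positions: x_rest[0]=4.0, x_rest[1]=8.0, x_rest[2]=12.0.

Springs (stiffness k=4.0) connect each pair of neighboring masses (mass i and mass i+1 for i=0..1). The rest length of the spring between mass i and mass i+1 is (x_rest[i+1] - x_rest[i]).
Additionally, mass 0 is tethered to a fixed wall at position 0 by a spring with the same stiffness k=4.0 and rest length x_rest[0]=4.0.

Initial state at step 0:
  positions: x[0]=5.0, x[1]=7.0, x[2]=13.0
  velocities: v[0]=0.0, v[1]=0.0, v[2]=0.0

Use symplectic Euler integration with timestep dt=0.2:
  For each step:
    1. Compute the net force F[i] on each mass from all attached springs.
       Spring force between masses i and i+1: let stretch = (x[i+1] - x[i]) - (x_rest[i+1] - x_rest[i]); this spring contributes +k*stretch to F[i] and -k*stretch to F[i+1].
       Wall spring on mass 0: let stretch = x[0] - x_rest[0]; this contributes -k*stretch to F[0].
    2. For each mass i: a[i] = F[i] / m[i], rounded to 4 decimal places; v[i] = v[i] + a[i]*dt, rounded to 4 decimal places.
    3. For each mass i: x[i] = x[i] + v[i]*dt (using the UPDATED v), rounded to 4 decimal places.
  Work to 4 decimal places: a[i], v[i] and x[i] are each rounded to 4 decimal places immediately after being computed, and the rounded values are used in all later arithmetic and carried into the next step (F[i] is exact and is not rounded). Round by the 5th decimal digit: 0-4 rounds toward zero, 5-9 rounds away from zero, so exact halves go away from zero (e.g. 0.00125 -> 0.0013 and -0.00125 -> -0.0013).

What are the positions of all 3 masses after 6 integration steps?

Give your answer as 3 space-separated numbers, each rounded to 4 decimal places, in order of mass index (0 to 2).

Answer: 4.2842 8.0686 12.0772

Derivation:
Step 0: x=[5.0000 7.0000 13.0000] v=[0.0000 0.0000 0.0000]
Step 1: x=[4.5200 7.6400 12.6800] v=[-2.4000 3.2000 -1.6000]
Step 2: x=[3.8160 8.5872 12.1936] v=[-3.5200 4.7360 -2.4320]
Step 3: x=[3.2648 9.3480 11.7702] v=[-2.7558 3.8042 -2.1171]
Step 4: x=[3.1646 9.5231 11.5992] v=[-0.5011 0.8754 -0.8549]
Step 5: x=[3.5754 9.0130 11.7360] v=[2.0540 -2.5505 0.6842]
Step 6: x=[4.2842 8.0686 12.0772] v=[3.5438 -4.7222 1.7058]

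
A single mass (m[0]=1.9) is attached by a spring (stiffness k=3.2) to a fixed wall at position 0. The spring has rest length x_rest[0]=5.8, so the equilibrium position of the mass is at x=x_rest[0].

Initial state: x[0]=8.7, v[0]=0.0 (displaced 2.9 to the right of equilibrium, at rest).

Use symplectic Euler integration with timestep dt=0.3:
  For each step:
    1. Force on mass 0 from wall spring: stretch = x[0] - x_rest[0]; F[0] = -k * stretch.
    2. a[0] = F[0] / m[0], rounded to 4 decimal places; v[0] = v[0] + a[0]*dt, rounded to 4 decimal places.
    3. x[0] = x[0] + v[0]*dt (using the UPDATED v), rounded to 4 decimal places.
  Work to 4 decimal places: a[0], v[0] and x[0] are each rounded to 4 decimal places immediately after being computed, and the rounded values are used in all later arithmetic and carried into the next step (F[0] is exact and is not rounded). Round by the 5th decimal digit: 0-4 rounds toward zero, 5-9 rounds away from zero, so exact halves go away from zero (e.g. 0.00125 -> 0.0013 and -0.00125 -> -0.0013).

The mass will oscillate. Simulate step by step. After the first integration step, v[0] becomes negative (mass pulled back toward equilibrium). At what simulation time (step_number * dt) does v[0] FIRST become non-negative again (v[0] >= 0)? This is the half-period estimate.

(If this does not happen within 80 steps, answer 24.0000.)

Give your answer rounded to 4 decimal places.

Step 0: x=[8.7000] v=[0.0000]
Step 1: x=[8.2604] v=[-1.4653]
Step 2: x=[7.4479] v=[-2.7084]
Step 3: x=[6.3856] v=[-3.5410]
Step 4: x=[5.2345] v=[-3.8369]
Step 5: x=[4.1691] v=[-3.5512]
Step 6: x=[3.3509] v=[-2.7272]
Step 7: x=[2.9040] v=[-1.4898]
Step 8: x=[2.8960] v=[-0.0266]
Step 9: x=[3.3282] v=[1.4407]
First v>=0 after going negative at step 9, time=2.7000

Answer: 2.7000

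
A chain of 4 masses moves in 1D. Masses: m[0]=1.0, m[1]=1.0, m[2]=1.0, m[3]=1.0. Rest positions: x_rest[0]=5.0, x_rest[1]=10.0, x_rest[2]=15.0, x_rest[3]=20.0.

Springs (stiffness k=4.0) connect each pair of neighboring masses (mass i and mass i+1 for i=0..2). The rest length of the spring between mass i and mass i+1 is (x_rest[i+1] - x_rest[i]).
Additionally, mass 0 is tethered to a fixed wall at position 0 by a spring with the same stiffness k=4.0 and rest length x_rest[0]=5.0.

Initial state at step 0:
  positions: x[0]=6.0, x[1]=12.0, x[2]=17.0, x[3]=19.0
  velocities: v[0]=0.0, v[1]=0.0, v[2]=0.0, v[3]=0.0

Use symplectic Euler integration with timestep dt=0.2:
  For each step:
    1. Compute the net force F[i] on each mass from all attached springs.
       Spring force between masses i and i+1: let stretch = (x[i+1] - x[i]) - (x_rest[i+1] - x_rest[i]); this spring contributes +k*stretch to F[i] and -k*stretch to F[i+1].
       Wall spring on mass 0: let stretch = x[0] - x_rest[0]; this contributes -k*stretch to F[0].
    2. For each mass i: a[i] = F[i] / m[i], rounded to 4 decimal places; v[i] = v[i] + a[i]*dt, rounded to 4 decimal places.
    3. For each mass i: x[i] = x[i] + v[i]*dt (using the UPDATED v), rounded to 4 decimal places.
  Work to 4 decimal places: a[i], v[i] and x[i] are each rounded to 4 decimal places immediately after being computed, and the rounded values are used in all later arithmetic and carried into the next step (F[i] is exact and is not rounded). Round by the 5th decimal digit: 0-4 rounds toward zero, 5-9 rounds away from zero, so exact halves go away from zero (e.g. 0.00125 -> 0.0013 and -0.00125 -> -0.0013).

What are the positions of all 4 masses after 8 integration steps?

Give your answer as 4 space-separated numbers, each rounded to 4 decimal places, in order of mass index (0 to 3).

Step 0: x=[6.0000 12.0000 17.0000 19.0000] v=[0.0000 0.0000 0.0000 0.0000]
Step 1: x=[6.0000 11.8400 16.5200 19.4800] v=[0.0000 -0.8000 -2.4000 2.4000]
Step 2: x=[5.9744 11.4944 15.7648 20.2864] v=[-0.1280 -1.7280 -3.7760 4.0320]
Step 3: x=[5.8761 10.9489 15.0498 21.1693] v=[-0.4915 -2.7277 -3.5750 4.4147]
Step 4: x=[5.6493 10.2479 14.6578 21.8731] v=[-1.1341 -3.5052 -1.9601 3.5191]
Step 5: x=[5.2544 9.5167 14.7146 22.2225] v=[-1.9747 -3.6562 0.2842 1.7469]
Step 6: x=[4.7007 8.9352 15.1410 22.1706] v=[-2.7684 -2.9077 2.1322 -0.2594]
Step 7: x=[4.0724 8.6691 15.6992 21.7940] v=[-3.1414 -1.3307 2.7912 -1.8831]
Step 8: x=[3.5280 8.7923 16.1078 21.2422] v=[-2.7220 0.6160 2.0430 -2.7589]

Answer: 3.5280 8.7923 16.1078 21.2422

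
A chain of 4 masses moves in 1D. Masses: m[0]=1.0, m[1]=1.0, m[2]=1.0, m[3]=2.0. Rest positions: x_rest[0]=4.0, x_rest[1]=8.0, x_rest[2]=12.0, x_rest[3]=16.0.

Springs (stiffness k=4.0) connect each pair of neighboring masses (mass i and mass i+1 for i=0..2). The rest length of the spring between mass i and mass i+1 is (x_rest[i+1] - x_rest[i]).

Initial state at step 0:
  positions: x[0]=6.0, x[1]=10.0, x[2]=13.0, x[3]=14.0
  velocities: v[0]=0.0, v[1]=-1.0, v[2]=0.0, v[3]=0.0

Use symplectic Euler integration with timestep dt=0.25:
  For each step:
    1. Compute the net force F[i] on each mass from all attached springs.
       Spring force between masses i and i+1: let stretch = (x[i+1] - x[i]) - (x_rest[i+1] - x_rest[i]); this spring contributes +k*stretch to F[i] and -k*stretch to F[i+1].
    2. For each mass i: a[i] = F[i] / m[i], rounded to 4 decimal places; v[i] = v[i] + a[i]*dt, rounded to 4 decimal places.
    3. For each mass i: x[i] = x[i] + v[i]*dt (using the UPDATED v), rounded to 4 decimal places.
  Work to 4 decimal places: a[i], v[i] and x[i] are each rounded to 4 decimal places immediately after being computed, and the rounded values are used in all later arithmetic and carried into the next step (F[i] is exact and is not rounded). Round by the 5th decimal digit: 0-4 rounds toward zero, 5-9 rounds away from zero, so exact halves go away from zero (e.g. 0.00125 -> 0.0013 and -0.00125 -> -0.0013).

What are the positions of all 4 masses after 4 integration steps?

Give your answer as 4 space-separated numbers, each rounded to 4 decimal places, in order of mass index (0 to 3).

Step 0: x=[6.0000 10.0000 13.0000 14.0000] v=[0.0000 -1.0000 0.0000 0.0000]
Step 1: x=[6.0000 9.5000 12.5000 14.3750] v=[0.0000 -2.0000 -2.0000 1.5000]
Step 2: x=[5.8750 8.8750 11.7188 15.0156] v=[-0.5000 -2.5000 -3.1250 2.5625]
Step 3: x=[5.5000 8.2110 11.0508 15.7441] v=[-1.5000 -2.6562 -2.6720 2.9141]
Step 4: x=[4.8028 7.5792 10.8462 16.3860] v=[-2.7890 -2.5274 -0.8185 2.5675]

Answer: 4.8028 7.5792 10.8462 16.3860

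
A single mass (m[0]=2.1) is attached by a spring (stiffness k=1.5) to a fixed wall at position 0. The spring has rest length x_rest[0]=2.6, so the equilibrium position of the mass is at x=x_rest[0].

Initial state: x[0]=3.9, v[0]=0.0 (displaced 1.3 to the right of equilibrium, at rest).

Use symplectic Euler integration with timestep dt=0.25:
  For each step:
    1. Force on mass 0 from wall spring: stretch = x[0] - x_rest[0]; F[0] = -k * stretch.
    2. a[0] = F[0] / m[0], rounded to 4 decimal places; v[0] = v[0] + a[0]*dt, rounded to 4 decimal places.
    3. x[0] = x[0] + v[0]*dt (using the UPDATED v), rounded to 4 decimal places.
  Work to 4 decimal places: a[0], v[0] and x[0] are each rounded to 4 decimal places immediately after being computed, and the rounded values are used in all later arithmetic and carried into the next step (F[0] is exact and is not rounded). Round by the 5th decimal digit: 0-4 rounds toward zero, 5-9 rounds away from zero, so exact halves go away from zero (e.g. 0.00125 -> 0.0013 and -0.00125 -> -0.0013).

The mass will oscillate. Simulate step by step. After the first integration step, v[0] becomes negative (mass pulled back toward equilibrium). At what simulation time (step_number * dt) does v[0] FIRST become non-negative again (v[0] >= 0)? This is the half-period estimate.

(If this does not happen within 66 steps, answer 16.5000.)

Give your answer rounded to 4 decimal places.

Answer: 3.7500

Derivation:
Step 0: x=[3.9000] v=[0.0000]
Step 1: x=[3.8420] v=[-0.2322]
Step 2: x=[3.7285] v=[-0.4540]
Step 3: x=[3.5646] v=[-0.6555]
Step 4: x=[3.3577] v=[-0.8278]
Step 5: x=[3.1169] v=[-0.9631]
Step 6: x=[2.8531] v=[-1.0554]
Step 7: x=[2.5780] v=[-1.1006]
Step 8: x=[2.3038] v=[-1.0967]
Step 9: x=[2.0429] v=[-1.0438]
Step 10: x=[1.8068] v=[-0.9443]
Step 11: x=[1.6061] v=[-0.8027]
Step 12: x=[1.4498] v=[-0.6252]
Step 13: x=[1.3449] v=[-0.4198]
Step 14: x=[1.2960] v=[-0.1957]
Step 15: x=[1.3053] v=[0.0372]
First v>=0 after going negative at step 15, time=3.7500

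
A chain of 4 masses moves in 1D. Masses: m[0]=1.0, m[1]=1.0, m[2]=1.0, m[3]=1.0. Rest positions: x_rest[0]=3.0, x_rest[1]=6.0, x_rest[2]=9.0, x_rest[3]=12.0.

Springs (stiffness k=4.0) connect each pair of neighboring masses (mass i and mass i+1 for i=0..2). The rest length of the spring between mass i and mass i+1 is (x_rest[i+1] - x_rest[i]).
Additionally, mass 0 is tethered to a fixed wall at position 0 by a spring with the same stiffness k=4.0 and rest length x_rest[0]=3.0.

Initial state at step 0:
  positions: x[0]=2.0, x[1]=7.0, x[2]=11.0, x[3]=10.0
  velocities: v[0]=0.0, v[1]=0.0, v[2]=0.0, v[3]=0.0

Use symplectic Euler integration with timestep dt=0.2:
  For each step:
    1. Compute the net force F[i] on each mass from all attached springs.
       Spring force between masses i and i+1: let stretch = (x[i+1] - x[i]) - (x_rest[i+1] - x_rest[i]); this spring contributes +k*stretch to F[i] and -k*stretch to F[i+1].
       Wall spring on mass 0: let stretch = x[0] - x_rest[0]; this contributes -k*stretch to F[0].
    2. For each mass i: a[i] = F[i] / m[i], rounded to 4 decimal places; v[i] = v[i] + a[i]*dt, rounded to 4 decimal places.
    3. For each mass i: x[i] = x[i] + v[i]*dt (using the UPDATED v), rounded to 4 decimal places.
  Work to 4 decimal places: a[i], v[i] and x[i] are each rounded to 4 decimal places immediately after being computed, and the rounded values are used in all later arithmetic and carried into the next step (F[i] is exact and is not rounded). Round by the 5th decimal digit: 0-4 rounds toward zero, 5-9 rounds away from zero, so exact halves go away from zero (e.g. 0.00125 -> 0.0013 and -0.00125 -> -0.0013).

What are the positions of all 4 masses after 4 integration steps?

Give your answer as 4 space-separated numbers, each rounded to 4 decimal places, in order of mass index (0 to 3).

Answer: 4.4990 5.5504 7.0527 13.5374

Derivation:
Step 0: x=[2.0000 7.0000 11.0000 10.0000] v=[0.0000 0.0000 0.0000 0.0000]
Step 1: x=[2.4800 6.8400 10.2000 10.6400] v=[2.4000 -0.8000 -4.0000 3.2000]
Step 2: x=[3.2608 6.5200 8.9328 11.6896] v=[3.9040 -1.6000 -6.3360 5.2480]
Step 3: x=[4.0413 6.0646 7.7206 12.7781] v=[3.9027 -2.2771 -6.0608 5.4426]
Step 4: x=[4.4990 5.5504 7.0527 13.5374] v=[2.2883 -2.5709 -3.3396 3.7966]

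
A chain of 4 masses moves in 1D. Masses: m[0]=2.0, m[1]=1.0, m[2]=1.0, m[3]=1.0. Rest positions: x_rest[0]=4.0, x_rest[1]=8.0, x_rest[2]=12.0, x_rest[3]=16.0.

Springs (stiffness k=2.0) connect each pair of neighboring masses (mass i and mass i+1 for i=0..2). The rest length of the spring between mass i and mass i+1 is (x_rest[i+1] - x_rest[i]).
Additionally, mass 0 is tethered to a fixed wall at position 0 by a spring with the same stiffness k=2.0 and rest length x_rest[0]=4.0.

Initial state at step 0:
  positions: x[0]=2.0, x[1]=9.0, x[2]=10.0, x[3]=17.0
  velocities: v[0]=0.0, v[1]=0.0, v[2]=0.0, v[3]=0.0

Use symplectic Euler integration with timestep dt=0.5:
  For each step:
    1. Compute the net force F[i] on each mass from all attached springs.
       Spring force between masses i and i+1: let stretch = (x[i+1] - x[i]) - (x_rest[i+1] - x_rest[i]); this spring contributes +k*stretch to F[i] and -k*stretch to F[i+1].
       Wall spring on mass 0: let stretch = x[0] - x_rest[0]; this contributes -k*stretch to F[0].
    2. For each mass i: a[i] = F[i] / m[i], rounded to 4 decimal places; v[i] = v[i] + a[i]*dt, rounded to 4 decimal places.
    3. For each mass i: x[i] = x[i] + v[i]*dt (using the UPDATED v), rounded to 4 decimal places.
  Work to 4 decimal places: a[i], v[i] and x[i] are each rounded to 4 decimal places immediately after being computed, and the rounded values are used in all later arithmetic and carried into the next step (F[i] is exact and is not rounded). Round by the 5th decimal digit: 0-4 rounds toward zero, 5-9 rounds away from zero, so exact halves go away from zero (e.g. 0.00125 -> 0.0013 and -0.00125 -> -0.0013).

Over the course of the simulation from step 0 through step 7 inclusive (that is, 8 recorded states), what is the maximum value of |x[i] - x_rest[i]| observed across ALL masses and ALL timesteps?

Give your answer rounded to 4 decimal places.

Answer: 3.2187

Derivation:
Step 0: x=[2.0000 9.0000 10.0000 17.0000] v=[0.0000 0.0000 0.0000 0.0000]
Step 1: x=[3.2500 6.0000 13.0000 15.5000] v=[2.5000 -6.0000 6.0000 -3.0000]
Step 2: x=[4.3750 5.1250 13.7500 14.7500] v=[2.2500 -1.7500 1.5000 -1.5000]
Step 3: x=[4.5938 8.1875 10.6875 15.5000] v=[0.4375 6.1250 -6.1250 1.5000]
Step 4: x=[4.5625 10.7032 8.7813 15.8438] v=[-0.0626 5.0313 -3.8125 0.6875]
Step 5: x=[4.9258 9.1876 11.3673 14.6563] v=[0.7265 -3.0313 5.1719 -2.3750]
Step 6: x=[5.1231 6.6309 14.5079 13.8243] v=[0.3945 -5.1134 6.2812 -1.6640]
Step 7: x=[4.4165 7.2588 13.3682 15.3341] v=[-1.4132 1.2558 -2.2794 3.0196]
Max displacement = 3.2187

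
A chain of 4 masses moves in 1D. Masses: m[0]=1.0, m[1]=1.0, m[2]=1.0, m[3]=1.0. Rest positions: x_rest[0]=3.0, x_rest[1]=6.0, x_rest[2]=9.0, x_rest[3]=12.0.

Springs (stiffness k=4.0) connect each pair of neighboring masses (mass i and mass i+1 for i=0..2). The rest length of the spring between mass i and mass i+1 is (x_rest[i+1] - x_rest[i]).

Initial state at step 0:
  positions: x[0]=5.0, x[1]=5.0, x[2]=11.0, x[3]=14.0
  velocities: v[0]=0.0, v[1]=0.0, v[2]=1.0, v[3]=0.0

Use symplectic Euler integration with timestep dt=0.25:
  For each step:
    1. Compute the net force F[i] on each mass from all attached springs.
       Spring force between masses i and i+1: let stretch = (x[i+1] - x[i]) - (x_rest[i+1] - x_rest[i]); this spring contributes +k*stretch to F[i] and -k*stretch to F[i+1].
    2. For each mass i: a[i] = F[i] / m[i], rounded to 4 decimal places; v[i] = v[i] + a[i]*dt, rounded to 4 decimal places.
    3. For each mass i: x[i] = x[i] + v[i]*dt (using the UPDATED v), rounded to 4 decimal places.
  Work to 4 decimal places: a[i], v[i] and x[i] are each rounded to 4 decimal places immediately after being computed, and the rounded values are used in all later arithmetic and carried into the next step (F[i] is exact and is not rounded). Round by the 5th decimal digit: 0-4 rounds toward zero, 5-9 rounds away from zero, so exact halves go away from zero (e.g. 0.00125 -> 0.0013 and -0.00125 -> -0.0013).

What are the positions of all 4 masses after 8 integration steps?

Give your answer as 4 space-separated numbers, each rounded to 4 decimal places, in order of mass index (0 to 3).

Answer: 5.9891 7.4405 9.3810 14.1897

Derivation:
Step 0: x=[5.0000 5.0000 11.0000 14.0000] v=[0.0000 0.0000 1.0000 0.0000]
Step 1: x=[4.2500 6.5000 10.5000 14.0000] v=[-3.0000 6.0000 -2.0000 0.0000]
Step 2: x=[3.3125 8.4375 9.8750 13.8750] v=[-3.7500 7.7500 -2.5000 -0.5000]
Step 3: x=[2.9063 9.4531 9.8906 13.5000] v=[-1.6250 4.0625 0.0625 -1.5000]
Step 4: x=[3.3868 8.9414 10.6992 12.9727] v=[1.9218 -2.0468 3.2344 -2.1094]
Step 5: x=[4.5059 7.4805 11.6367 12.6270] v=[4.4764 -5.8436 3.7501 -1.3829]
Step 6: x=[5.6187 6.3150 11.7828 12.7837] v=[4.4510 -4.6620 0.5842 0.6268]
Step 7: x=[6.1555 6.3424 10.8121 13.4402] v=[2.1473 0.1095 -3.8827 2.6259]
Step 8: x=[5.9891 7.4405 9.3810 14.1897] v=[-0.6658 4.3923 -5.7243 2.9978]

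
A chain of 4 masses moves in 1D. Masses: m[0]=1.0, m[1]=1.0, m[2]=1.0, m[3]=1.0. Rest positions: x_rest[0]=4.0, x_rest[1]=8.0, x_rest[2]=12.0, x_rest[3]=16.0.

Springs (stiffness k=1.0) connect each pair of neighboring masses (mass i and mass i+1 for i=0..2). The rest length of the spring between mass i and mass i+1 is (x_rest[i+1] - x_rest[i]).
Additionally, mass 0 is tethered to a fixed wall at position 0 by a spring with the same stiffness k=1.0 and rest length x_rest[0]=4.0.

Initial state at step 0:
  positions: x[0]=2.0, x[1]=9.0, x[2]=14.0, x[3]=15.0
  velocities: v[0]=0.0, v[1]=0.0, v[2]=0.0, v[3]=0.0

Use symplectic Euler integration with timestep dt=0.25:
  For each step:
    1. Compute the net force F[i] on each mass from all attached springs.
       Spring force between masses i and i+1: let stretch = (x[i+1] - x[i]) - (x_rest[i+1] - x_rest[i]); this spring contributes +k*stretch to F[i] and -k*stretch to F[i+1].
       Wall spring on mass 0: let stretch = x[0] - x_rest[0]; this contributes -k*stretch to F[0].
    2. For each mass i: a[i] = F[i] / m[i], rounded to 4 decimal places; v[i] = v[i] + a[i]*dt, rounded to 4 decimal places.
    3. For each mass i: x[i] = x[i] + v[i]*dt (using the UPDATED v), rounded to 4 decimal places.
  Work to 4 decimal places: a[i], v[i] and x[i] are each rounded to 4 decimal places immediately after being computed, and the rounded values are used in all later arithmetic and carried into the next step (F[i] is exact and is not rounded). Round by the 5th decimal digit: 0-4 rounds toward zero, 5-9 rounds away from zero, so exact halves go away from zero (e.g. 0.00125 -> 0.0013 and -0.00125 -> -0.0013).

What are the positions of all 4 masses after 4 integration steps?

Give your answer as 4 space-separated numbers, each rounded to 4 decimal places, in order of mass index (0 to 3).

Step 0: x=[2.0000 9.0000 14.0000 15.0000] v=[0.0000 0.0000 0.0000 0.0000]
Step 1: x=[2.3125 8.8750 13.7500 15.1875] v=[1.2500 -0.5000 -1.0000 0.7500]
Step 2: x=[2.8906 8.6445 13.2852 15.5352] v=[2.3125 -0.9219 -1.8594 1.3906]
Step 3: x=[3.6477 8.3445 12.6709 15.9922] v=[3.0283 -1.2002 -2.4571 1.8281]
Step 4: x=[4.4704 8.0213 11.9938 16.4917] v=[3.2906 -1.2928 -2.7084 1.9978]

Answer: 4.4704 8.0213 11.9938 16.4917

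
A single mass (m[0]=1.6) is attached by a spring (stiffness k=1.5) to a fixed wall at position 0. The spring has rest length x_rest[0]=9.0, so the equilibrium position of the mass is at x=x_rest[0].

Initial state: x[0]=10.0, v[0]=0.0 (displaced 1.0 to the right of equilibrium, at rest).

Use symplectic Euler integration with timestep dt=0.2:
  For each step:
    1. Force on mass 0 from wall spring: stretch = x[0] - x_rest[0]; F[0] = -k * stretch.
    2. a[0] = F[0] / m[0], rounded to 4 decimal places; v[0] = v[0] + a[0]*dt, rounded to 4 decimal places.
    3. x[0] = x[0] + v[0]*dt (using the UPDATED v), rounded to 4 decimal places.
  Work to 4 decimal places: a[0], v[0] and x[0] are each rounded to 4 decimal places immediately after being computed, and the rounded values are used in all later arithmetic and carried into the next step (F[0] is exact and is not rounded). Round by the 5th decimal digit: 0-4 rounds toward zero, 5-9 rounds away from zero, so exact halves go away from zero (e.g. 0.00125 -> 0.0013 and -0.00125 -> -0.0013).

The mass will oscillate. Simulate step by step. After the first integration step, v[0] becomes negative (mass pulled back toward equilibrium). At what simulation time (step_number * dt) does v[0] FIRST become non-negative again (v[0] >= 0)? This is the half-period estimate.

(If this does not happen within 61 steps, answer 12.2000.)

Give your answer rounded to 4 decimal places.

Step 0: x=[10.0000] v=[0.0000]
Step 1: x=[9.9625] v=[-0.1875]
Step 2: x=[9.8889] v=[-0.3680]
Step 3: x=[9.7820] v=[-0.5347]
Step 4: x=[9.6457] v=[-0.6813]
Step 5: x=[9.4852] v=[-0.8024]
Step 6: x=[9.3065] v=[-0.8934]
Step 7: x=[9.1163] v=[-0.9509]
Step 8: x=[8.9218] v=[-0.9727]
Step 9: x=[8.7302] v=[-0.9580]
Step 10: x=[8.5487] v=[-0.9074]
Step 11: x=[8.3841] v=[-0.8228]
Step 12: x=[8.2426] v=[-0.7073]
Step 13: x=[8.1295] v=[-0.5653]
Step 14: x=[8.0491] v=[-0.4021]
Step 15: x=[8.0043] v=[-0.2238]
Step 16: x=[7.9969] v=[-0.0371]
Step 17: x=[8.0271] v=[0.1510]
First v>=0 after going negative at step 17, time=3.4000

Answer: 3.4000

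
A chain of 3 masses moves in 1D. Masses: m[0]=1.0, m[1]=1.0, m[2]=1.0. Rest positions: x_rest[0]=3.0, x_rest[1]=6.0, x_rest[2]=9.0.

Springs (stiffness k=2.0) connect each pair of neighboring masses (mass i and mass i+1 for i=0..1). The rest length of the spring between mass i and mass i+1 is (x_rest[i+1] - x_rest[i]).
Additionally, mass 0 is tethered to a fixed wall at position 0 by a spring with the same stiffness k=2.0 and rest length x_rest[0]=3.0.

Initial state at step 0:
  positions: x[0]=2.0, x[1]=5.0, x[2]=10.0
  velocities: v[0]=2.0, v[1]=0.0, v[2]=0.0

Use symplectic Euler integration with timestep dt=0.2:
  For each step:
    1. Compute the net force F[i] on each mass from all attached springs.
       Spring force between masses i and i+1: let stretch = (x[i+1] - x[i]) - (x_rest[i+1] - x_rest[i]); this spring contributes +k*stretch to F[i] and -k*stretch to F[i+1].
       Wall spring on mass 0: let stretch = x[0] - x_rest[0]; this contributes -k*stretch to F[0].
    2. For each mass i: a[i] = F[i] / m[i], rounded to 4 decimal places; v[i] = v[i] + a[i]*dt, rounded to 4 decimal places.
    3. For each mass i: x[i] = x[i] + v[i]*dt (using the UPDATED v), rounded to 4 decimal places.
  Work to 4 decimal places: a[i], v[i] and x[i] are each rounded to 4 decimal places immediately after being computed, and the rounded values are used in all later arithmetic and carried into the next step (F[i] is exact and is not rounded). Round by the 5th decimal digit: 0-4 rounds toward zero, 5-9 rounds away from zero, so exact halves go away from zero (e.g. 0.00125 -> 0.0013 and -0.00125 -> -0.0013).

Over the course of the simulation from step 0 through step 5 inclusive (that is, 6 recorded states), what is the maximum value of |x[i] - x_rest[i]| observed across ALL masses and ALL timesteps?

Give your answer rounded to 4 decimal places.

Step 0: x=[2.0000 5.0000 10.0000] v=[2.0000 0.0000 0.0000]
Step 1: x=[2.4800 5.1600 9.8400] v=[2.4000 0.8000 -0.8000]
Step 2: x=[2.9760 5.4800 9.5456] v=[2.4800 1.6000 -1.4720]
Step 3: x=[3.4342 5.9249 9.1660] v=[2.2912 2.2246 -1.8982]
Step 4: x=[3.8170 6.4299 8.7671] v=[1.9138 2.5248 -1.9946]
Step 5: x=[4.1034 6.9128 8.4212] v=[1.4322 2.4145 -1.7295]
Max displacement = 1.1034

Answer: 1.1034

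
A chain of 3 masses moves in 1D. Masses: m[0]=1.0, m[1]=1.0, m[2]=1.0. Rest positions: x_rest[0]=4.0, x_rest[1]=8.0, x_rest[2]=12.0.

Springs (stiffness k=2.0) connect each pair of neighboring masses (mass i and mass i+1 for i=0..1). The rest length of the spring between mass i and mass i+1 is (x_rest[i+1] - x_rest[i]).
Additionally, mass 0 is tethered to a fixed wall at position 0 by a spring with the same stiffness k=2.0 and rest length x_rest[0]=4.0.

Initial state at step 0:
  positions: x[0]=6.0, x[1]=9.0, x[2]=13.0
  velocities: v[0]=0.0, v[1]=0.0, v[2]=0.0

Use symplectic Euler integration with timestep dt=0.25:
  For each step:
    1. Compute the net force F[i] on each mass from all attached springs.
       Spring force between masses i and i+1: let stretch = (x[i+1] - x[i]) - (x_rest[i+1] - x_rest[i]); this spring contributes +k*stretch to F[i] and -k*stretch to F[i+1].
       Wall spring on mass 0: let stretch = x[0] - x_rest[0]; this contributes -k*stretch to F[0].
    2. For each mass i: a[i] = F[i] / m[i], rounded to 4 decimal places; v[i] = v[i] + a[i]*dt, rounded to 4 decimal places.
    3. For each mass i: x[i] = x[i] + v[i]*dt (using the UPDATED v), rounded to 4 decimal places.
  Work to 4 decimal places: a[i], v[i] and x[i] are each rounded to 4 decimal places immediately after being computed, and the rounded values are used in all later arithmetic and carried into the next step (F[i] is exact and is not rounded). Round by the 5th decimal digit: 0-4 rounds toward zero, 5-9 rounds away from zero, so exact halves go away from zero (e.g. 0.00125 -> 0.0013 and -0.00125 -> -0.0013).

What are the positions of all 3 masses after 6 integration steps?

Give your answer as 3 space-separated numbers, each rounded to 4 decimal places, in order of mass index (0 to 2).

Step 0: x=[6.0000 9.0000 13.0000] v=[0.0000 0.0000 0.0000]
Step 1: x=[5.6250 9.1250 13.0000] v=[-1.5000 0.5000 0.0000]
Step 2: x=[4.9844 9.2969 13.0156] v=[-2.5625 0.6875 0.0625]
Step 3: x=[4.2598 9.3946 13.0664] v=[-2.8985 0.3906 0.2032]
Step 4: x=[3.6446 9.3094 13.1582] v=[-2.4610 -0.3409 0.3673]
Step 5: x=[3.2819 8.9972 13.2689] v=[-1.4509 -1.2489 0.4429]
Step 6: x=[3.2234 8.5045 13.3457] v=[-0.2342 -1.9707 0.3071]

Answer: 3.2234 8.5045 13.3457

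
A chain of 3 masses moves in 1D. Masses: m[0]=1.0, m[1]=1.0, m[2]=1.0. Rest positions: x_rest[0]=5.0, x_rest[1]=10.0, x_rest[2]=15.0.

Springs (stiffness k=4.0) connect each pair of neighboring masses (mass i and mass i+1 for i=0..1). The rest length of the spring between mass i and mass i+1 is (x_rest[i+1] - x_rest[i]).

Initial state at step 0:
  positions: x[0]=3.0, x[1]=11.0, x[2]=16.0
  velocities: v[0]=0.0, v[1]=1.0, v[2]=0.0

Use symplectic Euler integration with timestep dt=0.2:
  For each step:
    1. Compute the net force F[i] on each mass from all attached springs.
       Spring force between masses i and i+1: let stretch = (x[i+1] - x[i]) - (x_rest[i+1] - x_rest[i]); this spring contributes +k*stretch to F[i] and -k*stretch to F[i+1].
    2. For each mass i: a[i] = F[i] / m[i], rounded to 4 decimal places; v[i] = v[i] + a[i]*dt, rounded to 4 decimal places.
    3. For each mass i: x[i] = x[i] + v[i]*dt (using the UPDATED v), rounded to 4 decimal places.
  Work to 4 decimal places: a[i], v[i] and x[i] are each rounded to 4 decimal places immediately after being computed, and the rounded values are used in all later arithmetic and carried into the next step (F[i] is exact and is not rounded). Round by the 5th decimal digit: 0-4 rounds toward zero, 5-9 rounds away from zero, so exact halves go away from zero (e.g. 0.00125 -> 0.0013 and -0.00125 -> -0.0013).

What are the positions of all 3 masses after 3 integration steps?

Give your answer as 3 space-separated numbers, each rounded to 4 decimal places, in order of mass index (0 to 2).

Answer: 5.2861 9.5361 15.7778

Derivation:
Step 0: x=[3.0000 11.0000 16.0000] v=[0.0000 1.0000 0.0000]
Step 1: x=[3.4800 10.7200 16.0000] v=[2.4000 -1.4000 0.0000]
Step 2: x=[4.3184 10.1264 15.9552] v=[4.1920 -2.9680 -0.2240]
Step 3: x=[5.2861 9.5361 15.7778] v=[4.8384 -2.9514 -0.8870]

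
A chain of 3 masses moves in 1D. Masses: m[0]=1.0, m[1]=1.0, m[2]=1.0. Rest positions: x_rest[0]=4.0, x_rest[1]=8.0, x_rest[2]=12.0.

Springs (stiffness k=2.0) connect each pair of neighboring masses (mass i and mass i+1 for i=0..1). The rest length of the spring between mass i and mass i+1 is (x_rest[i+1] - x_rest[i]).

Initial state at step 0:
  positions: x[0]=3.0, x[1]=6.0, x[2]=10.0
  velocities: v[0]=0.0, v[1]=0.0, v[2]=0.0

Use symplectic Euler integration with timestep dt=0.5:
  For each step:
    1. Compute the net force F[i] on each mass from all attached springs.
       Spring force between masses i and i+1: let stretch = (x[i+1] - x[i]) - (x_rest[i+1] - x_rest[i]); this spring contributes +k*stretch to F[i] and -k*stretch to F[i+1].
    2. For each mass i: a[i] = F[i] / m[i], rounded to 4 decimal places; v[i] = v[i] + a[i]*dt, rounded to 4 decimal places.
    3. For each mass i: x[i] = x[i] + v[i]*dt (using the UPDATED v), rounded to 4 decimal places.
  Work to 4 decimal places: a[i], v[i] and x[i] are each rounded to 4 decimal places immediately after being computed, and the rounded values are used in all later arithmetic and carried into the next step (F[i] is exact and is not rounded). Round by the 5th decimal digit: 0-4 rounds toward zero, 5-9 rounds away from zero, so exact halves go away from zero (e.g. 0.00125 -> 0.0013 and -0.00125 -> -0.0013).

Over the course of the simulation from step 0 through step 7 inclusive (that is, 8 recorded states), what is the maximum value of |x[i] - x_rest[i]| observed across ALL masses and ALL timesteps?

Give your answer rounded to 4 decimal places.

Step 0: x=[3.0000 6.0000 10.0000] v=[0.0000 0.0000 0.0000]
Step 1: x=[2.5000 6.5000 10.0000] v=[-1.0000 1.0000 0.0000]
Step 2: x=[2.0000 6.7500 10.2500] v=[-1.0000 0.5000 0.5000]
Step 3: x=[1.8750 6.3750 10.7500] v=[-0.2500 -0.7500 1.0000]
Step 4: x=[2.0000 5.9375 11.0625] v=[0.2500 -0.8750 0.6250]
Step 5: x=[2.0938 6.0938 10.8125] v=[0.1875 0.3125 -0.5000]
Step 6: x=[2.1876 6.6094 10.2032] v=[0.1875 1.0312 -1.2187]
Step 7: x=[2.4923 6.7110 9.7970] v=[0.6093 0.2032 -0.8125]
Max displacement = 2.2030

Answer: 2.2030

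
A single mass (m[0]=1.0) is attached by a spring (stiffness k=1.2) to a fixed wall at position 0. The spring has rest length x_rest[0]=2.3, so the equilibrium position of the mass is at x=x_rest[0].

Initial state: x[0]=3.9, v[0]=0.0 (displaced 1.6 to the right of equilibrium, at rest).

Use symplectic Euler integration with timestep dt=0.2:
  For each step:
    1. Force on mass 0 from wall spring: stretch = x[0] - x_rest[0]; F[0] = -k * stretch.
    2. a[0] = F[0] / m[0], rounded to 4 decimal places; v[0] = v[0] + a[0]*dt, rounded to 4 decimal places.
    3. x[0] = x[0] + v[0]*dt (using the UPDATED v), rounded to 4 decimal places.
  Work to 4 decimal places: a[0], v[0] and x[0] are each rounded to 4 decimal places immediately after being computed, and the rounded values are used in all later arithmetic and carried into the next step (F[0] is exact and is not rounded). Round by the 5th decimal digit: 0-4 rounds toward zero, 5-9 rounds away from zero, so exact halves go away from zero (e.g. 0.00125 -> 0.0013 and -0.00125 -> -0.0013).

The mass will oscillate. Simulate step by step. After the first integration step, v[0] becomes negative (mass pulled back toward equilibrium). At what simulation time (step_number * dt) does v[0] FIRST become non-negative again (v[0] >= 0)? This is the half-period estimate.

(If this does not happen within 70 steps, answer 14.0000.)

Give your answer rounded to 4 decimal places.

Step 0: x=[3.9000] v=[0.0000]
Step 1: x=[3.8232] v=[-0.3840]
Step 2: x=[3.6733] v=[-0.7496]
Step 3: x=[3.4575] v=[-1.0792]
Step 4: x=[3.1861] v=[-1.3570]
Step 5: x=[2.8722] v=[-1.5697]
Step 6: x=[2.5308] v=[-1.7070]
Step 7: x=[2.1783] v=[-1.7624]
Step 8: x=[1.8317] v=[-1.7332]
Step 9: x=[1.5075] v=[-1.6208]
Step 10: x=[1.2214] v=[-1.4306]
Step 11: x=[0.9871] v=[-1.1717]
Step 12: x=[0.8158] v=[-0.8566]
Step 13: x=[0.7157] v=[-0.5004]
Step 14: x=[0.6917] v=[-0.1202]
Step 15: x=[0.7449] v=[0.2658]
First v>=0 after going negative at step 15, time=3.0000

Answer: 3.0000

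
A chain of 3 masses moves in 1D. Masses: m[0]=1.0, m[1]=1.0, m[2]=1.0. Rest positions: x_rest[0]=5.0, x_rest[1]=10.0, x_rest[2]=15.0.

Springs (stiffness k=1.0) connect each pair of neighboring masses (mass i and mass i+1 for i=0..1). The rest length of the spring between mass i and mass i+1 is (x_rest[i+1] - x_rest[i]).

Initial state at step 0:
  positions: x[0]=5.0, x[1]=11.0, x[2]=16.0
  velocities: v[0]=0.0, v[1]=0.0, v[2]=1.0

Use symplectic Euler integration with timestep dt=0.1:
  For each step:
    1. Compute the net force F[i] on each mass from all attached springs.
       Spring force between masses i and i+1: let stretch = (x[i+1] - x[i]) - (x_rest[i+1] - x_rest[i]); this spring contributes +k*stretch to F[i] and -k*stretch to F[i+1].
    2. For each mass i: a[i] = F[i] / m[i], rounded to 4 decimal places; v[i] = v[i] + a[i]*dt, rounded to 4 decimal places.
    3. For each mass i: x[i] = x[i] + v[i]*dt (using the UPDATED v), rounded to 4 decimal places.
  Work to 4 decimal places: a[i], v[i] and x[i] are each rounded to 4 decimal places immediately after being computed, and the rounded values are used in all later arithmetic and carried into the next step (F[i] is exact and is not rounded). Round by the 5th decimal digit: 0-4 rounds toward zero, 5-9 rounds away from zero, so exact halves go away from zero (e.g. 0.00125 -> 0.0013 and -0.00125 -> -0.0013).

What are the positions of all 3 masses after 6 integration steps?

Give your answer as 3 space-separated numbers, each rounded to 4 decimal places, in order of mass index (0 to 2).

Step 0: x=[5.0000 11.0000 16.0000] v=[0.0000 0.0000 1.0000]
Step 1: x=[5.0100 10.9900 16.1000] v=[0.1000 -0.1000 1.0000]
Step 2: x=[5.0298 10.9713 16.1989] v=[0.1980 -0.1870 0.9890]
Step 3: x=[5.0590 10.9455 16.2955] v=[0.2922 -0.2584 0.9662]
Step 4: x=[5.0971 10.9143 16.3886] v=[0.3809 -0.3121 0.9312]
Step 5: x=[5.1434 10.8797 16.4770] v=[0.4626 -0.3464 0.8838]
Step 6: x=[5.1970 10.8437 16.5594] v=[0.5362 -0.3603 0.8241]

Answer: 5.1970 10.8437 16.5594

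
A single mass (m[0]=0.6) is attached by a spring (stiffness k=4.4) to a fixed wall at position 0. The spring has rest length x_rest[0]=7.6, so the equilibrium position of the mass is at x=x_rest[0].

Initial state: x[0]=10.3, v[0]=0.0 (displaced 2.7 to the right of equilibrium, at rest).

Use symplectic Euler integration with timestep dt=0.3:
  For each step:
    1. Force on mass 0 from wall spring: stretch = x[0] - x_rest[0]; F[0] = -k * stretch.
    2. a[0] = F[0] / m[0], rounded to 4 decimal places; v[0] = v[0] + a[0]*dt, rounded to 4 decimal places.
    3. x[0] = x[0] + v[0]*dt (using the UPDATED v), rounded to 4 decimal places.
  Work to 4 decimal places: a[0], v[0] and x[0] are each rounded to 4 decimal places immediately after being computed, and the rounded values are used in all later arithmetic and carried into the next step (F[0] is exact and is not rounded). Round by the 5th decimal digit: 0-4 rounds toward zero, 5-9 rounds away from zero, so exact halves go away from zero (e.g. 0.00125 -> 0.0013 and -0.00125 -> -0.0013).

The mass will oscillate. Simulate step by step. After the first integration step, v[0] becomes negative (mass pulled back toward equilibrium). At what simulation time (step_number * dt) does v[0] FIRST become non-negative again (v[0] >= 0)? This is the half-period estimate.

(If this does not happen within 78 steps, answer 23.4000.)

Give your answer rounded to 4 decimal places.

Step 0: x=[10.3000] v=[0.0000]
Step 1: x=[8.5180] v=[-5.9400]
Step 2: x=[6.1301] v=[-7.9596]
Step 3: x=[4.7124] v=[-4.7258]
Step 4: x=[5.2005] v=[1.6269]
First v>=0 after going negative at step 4, time=1.2000

Answer: 1.2000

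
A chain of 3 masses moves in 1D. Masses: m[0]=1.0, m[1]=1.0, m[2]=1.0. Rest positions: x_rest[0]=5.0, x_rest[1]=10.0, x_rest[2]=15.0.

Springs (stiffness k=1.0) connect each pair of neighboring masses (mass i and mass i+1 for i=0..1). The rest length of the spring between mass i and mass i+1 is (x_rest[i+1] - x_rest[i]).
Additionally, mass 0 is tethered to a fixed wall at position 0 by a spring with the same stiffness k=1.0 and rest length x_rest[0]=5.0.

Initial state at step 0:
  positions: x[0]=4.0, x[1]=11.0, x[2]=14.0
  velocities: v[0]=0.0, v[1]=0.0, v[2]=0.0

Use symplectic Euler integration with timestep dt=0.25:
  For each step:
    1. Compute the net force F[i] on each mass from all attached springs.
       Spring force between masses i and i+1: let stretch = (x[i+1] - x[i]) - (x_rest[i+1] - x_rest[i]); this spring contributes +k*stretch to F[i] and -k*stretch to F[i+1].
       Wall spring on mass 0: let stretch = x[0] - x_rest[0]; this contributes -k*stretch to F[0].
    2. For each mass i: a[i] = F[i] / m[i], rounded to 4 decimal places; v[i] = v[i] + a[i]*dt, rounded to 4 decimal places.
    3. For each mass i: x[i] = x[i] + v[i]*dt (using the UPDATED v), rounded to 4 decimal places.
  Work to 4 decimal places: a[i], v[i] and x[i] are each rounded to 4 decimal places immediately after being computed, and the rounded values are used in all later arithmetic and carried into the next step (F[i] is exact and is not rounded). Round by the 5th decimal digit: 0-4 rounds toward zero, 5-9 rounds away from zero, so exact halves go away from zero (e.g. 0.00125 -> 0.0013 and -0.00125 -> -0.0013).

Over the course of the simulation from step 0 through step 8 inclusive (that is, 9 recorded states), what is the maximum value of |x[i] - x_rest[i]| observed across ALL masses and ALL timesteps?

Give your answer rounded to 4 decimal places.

Answer: 1.4677

Derivation:
Step 0: x=[4.0000 11.0000 14.0000] v=[0.0000 0.0000 0.0000]
Step 1: x=[4.1875 10.7500 14.1250] v=[0.7500 -1.0000 0.5000]
Step 2: x=[4.5235 10.3008 14.3516] v=[1.3438 -1.7969 0.9063]
Step 3: x=[4.9378 9.7437 14.6375] v=[1.6573 -2.2285 1.1436]
Step 4: x=[5.3439 9.1921 14.9301] v=[1.6243 -2.2065 1.1702]
Step 5: x=[5.6565 8.7586 15.1765] v=[1.2504 -1.7341 0.9857]
Step 6: x=[5.8095 8.5323 15.3343] v=[0.6118 -0.9052 0.6312]
Step 7: x=[5.7695 8.5610 15.3795] v=[-0.1599 0.1146 0.1807]
Step 8: x=[5.5434 8.8414 15.3110] v=[-0.9044 1.1214 -0.2739]
Max displacement = 1.4677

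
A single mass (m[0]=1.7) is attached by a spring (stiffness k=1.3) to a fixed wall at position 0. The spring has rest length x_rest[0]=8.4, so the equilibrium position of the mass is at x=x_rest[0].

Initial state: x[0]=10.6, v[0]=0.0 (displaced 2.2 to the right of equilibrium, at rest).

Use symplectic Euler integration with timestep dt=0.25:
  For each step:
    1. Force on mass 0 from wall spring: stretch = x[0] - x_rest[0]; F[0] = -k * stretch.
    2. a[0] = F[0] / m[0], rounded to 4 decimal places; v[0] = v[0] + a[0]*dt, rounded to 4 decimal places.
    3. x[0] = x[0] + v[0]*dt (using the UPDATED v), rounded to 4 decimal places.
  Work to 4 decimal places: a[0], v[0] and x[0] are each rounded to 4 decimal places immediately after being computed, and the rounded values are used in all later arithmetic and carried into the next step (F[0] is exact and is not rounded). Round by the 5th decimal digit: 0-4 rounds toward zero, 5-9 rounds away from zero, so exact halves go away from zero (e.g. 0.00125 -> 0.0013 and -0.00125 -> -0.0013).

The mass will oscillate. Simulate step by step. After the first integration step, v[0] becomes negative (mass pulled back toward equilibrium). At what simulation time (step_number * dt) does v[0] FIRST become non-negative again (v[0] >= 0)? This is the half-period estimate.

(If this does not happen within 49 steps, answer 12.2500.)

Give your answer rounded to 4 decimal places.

Answer: 3.7500

Derivation:
Step 0: x=[10.6000] v=[0.0000]
Step 1: x=[10.4949] v=[-0.4206]
Step 2: x=[10.2896] v=[-0.8211]
Step 3: x=[9.9940] v=[-1.1824]
Step 4: x=[9.6222] v=[-1.4871]
Step 5: x=[9.1920] v=[-1.7208]
Step 6: x=[8.7240] v=[-1.8722]
Step 7: x=[8.2405] v=[-1.9342]
Step 8: x=[7.7646] v=[-1.9037]
Step 9: x=[7.3191] v=[-1.7822]
Step 10: x=[6.9252] v=[-1.5756]
Step 11: x=[6.6018] v=[-1.2937]
Step 12: x=[6.3643] v=[-0.9499]
Step 13: x=[6.2241] v=[-0.5607]
Step 14: x=[6.1879] v=[-0.1447]
Step 15: x=[6.2575] v=[0.2782]
First v>=0 after going negative at step 15, time=3.7500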